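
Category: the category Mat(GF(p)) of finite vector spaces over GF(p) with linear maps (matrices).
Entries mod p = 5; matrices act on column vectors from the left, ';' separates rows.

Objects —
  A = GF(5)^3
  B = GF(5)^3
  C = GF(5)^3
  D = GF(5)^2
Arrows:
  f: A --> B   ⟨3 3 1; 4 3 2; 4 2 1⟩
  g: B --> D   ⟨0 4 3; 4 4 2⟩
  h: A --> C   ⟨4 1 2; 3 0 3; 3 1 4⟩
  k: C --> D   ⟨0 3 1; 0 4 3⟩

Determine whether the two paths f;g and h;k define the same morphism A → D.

Path 1 = f;g:
  e0=[1,0,0] f-->[3,4,4] g-->[3,1]
  e1=[0,1,0] f-->[3,3,2] g-->[3,3]
  e2=[0,0,1] f-->[1,2,1] g-->[1,4]
  ⟦path⟧₁ = ⟨3 3 1; 1 3 4⟩
Path 2 = h;k:
  e0=[1,0,0] h-->[4,3,3] k-->[2,1]
  e1=[0,1,0] h-->[1,0,1] k-->[1,3]
  e2=[0,0,1] h-->[2,3,4] k-->[3,4]
  ⟦path⟧₂ = ⟨2 1 3; 1 3 4⟩
Equal? NO — does not commute

Answer: DOES NOT COMMUTE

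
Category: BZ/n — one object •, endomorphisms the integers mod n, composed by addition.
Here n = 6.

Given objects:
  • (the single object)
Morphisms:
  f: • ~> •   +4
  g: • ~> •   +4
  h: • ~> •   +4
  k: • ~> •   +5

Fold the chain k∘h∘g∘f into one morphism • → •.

  0 +4≡4 +4≡2 +4≡0 +5≡5  (mod 6)
⟦path⟧: +5

Answer: +5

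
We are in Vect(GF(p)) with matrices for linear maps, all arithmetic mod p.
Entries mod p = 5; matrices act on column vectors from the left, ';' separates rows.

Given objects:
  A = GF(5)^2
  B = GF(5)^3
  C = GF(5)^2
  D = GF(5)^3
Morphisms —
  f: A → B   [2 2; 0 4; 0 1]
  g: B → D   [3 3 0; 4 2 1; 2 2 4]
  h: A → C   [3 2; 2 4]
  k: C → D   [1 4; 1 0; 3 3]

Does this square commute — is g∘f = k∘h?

Answer: DOES NOT COMMUTE

Work:
Along f;g (path 1):
  e0=(1,0) f→(2,0,0) g→(1,3,4)
  e1=(0,1) f→(2,4,1) g→(3,2,1)
  ⟦path⟧₁ = [1 3; 3 2; 4 1]
Along h;k (path 2):
  e0=(1,0) h→(3,2) k→(1,3,0)
  e1=(0,1) h→(2,4) k→(3,2,3)
  ⟦path⟧₂ = [1 3; 3 2; 0 3]
Equal? distinct morphisms ✗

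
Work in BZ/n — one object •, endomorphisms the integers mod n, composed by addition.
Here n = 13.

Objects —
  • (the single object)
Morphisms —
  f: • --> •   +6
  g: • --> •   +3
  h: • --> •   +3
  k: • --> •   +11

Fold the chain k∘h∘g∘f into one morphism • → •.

  0 +6≡6 +3≡9 +3≡12 +11≡10  (mod 13)
result: +10

Answer: +10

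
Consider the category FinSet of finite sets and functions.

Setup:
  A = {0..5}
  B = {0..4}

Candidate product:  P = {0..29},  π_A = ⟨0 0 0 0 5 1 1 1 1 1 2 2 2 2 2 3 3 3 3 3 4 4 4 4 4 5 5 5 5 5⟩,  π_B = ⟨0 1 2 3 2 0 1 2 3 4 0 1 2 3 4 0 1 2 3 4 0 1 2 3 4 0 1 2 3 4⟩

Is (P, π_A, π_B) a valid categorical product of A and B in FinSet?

|A|·|B| = 6·5 = 30;  |P| = 30
Check the pairing map k ↦ (π_A(k), π_B(k)):
  0 -> (0,0)
  1 -> (0,1)
  2 -> (0,2)
  3 -> (0,3)
  4 -> (5,2)
  5 -> (1,0)
  6 -> (1,1)
  7 -> (1,2)
  8 -> (1,3)
  9 -> (1,4)
  10 -> (2,0)
  11 -> (2,1)
  12 -> (2,2)
  13 -> (2,3)
  14 -> (2,4)
  15 -> (3,0)
  16 -> (3,1)
  17 -> (3,2)
  18 -> (3,3)
  19 -> (3,4)
  20 -> (4,0)
  21 -> (4,1)
  22 -> (4,2)
  23 -> (4,3)
  24 -> (4,4)
  25 -> (5,0)
  26 -> (5,1)
  27 -> (5,2)  ✗ repeats pair of k=4
  28 -> (5,3)
  29 -> (5,4)
distinct pairs in image: 29 / 30 needed
  → (5,2) hit at k=4 and k=27

Answer: NOT A VALID PRODUCT — duplicate pair at indices 27,4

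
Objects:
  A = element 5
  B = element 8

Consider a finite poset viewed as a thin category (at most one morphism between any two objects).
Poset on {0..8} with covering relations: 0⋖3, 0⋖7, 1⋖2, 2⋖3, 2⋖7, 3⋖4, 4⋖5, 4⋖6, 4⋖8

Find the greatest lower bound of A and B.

{x : x<=A ∧ x<=B} = {0,1,2,3,4}  (A=5, B=8)
  0 <= 4
  1 <= 4
  2 <= 4
  3 <= 4
  4 <= 4
glb = 4

Answer: A∧B = 4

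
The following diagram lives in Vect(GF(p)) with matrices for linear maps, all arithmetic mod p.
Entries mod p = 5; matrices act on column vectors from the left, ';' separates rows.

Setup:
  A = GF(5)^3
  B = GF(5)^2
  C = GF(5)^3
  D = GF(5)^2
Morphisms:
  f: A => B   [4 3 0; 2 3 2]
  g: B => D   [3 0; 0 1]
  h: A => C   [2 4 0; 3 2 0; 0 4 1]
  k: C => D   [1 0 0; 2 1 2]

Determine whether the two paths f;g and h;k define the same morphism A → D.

Answer: COMMUTES

Work:
Path 1 = f;g:
  e0=⟨1,0,0⟩ f=>⟨4,2⟩ g=>⟨2,2⟩
  e1=⟨0,1,0⟩ f=>⟨3,3⟩ g=>⟨4,3⟩
  e2=⟨0,0,1⟩ f=>⟨0,2⟩ g=>⟨0,2⟩
  composite₁ = [2 4 0; 2 3 2]
Path 2 = h;k:
  e0=⟨1,0,0⟩ h=>⟨2,3,0⟩ k=>⟨2,2⟩
  e1=⟨0,1,0⟩ h=>⟨4,2,4⟩ k=>⟨4,3⟩
  e2=⟨0,0,1⟩ h=>⟨0,0,1⟩ k=>⟨0,2⟩
  composite₂ = [2 4 0; 2 3 2]
Equal? YES — commutes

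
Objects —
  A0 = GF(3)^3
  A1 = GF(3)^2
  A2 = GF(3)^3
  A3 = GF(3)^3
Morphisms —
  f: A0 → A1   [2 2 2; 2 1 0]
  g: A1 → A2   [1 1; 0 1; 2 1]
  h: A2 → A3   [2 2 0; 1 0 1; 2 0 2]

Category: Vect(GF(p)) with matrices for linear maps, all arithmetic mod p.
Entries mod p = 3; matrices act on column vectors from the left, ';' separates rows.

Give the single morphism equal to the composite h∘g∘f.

  e0=[1,0,0] f→[2,2] g→[1,2,0] h→[0,1,2]
  e1=[0,1,0] f→[2,1] g→[0,1,2] h→[2,2,1]
  e2=[0,0,1] f→[2,0] g→[2,0,1] h→[1,0,0]
composite: [0 2 1; 1 2 0; 2 1 0]

Answer: [0 2 1; 1 2 0; 2 1 0]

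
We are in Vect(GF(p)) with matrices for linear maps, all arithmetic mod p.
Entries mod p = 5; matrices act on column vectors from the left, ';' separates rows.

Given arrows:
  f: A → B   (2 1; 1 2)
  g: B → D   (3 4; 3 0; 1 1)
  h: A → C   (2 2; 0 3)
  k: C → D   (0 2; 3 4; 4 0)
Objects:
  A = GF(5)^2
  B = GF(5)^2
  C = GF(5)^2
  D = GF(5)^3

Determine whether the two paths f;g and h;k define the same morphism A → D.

Answer: COMMUTES

Work:
Along f;g (path 1):
  e0=[1,0] f→[2,1] g→[0,1,3]
  e1=[0,1] f→[1,2] g→[1,3,3]
  ⟦path⟧₁ = (0 1; 1 3; 3 3)
Along h;k (path 2):
  e0=[1,0] h→[2,0] k→[0,1,3]
  e1=[0,1] h→[2,3] k→[1,3,3]
  ⟦path⟧₂ = (0 1; 1 3; 3 3)
Equal? YES — commutes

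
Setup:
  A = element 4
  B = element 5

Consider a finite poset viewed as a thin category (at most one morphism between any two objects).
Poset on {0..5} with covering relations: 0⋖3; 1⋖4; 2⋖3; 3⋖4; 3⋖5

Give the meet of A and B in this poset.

Answer: A∧B = 3

Derivation:
{x : x≤A ∧ x≤B} = {0,2,3}  (A=4, B=5)
  0 ≤ 3
  2 ≤ 3
  3 ≤ 3
glb = 3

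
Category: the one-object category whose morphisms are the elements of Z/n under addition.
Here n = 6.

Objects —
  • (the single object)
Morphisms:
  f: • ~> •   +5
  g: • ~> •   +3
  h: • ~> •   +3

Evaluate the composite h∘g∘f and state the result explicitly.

  0 +5≡5 +3≡2 +3≡5  (mod 6)
⟦path⟧: +5

Answer: +5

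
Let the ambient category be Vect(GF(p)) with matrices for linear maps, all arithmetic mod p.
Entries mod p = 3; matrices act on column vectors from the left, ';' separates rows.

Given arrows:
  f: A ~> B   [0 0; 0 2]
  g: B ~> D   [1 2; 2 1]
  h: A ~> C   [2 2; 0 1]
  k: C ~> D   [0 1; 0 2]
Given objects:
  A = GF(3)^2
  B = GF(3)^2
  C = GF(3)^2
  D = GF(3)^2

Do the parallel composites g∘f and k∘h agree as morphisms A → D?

Answer: COMMUTES

Derivation:
Path 1 = f;g:
  e0=[1,0] f~>[0,0] g~>[0,0]
  e1=[0,1] f~>[0,2] g~>[1,2]
  result₁ = [0 1; 0 2]
Path 2 = h;k:
  e0=[1,0] h~>[2,0] k~>[0,0]
  e1=[0,1] h~>[2,1] k~>[1,2]
  result₂ = [0 1; 0 2]
Equal? same morphism ✓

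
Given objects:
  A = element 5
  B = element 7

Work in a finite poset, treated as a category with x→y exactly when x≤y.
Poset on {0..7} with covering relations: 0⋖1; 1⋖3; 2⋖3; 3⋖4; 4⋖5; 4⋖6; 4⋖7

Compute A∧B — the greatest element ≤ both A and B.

{x : x<=A ∧ x<=B} = {0,1,2,3,4}  (A=5, B=7)
  0 <= 4
  1 <= 4
  2 <= 4
  3 <= 4
  4 <= 4
glb = 4

Answer: A∧B = 4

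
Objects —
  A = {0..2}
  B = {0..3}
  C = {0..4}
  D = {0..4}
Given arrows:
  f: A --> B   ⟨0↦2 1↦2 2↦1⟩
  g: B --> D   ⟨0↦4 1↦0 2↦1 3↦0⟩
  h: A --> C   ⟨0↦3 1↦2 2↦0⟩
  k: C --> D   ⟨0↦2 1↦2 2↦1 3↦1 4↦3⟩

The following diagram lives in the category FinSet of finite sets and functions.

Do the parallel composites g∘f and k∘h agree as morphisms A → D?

Path 1 = f;g:
  0 f-->2 g-->1
  1 f-->2 g-->1
  2 f-->1 g-->0
  ⟦path⟧₁ = ⟨0↦1 1↦1 2↦0⟩
Path 2 = h;k:
  0 h-->3 k-->1
  1 h-->2 k-->1
  2 h-->0 k-->2
  ⟦path⟧₂ = ⟨0↦1 1↦1 2↦2⟩
Equal? distinct morphisms ✗

Answer: DOES NOT COMMUTE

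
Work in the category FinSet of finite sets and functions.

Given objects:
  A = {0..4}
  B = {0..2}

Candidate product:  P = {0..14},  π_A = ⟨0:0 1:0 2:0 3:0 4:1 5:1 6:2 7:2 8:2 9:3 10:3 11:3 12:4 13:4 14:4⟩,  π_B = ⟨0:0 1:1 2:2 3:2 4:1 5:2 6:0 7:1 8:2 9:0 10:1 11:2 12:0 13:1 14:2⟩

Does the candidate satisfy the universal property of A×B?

|A|·|B| = 5·3 = 15;  |P| = 15
Check the pairing map k ↦ (π_A(k), π_B(k)):
  0 : (0,0)
  1 : (0,1)
  2 : (0,2)
  3 : (0,2)  ✗ repeats pair of k=2
  4 : (1,1)
  5 : (1,2)
  6 : (2,0)
  7 : (2,1)
  8 : (2,2)
  9 : (3,0)
  10 : (3,1)
  11 : (3,2)
  12 : (4,0)
  13 : (4,1)
  14 : (4,2)
distinct pairs in image: 14 / 15 needed
  → (0,2) hit at k=2 and k=3

Answer: NOT A VALID PRODUCT — duplicate pair at indices 2,3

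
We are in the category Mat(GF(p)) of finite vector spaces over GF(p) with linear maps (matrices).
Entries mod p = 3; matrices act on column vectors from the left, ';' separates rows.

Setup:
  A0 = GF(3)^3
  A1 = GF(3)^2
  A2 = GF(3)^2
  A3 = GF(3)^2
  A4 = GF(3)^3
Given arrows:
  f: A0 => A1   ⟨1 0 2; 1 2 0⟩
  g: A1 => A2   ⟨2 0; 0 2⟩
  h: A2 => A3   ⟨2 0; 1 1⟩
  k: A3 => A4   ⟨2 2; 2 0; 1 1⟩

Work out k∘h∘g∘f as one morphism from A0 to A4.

Answer: ⟨1 2 0; 2 0 1; 2 1 0⟩

Derivation:
  e0=(1,0,0) f=>(1,1) g=>(2,2) h=>(1,1) k=>(1,2,2)
  e1=(0,1,0) f=>(0,2) g=>(0,1) h=>(0,1) k=>(2,0,1)
  e2=(0,0,1) f=>(2,0) g=>(1,0) h=>(2,1) k=>(0,1,0)
composite: ⟨1 2 0; 2 0 1; 2 1 0⟩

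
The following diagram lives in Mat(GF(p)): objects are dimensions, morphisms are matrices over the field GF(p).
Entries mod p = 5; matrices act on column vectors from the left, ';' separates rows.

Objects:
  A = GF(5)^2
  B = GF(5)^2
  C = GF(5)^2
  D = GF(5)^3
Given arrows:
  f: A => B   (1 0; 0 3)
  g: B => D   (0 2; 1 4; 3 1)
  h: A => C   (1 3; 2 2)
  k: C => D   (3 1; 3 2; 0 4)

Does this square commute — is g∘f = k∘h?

Answer: DOES NOT COMMUTE

Trace:
1) trace f;g:
  e0=(1,0) f=>(1,0) g=>(0,1,3)
  e1=(0,1) f=>(0,3) g=>(1,2,3)
  composite₁ = (0 1; 1 2; 3 3)
2) trace h;k:
  e0=(1,0) h=>(1,2) k=>(0,2,3)
  e1=(0,1) h=>(3,2) k=>(1,3,3)
  composite₂ = (0 1; 2 3; 3 3)
Equal? NO — does not commute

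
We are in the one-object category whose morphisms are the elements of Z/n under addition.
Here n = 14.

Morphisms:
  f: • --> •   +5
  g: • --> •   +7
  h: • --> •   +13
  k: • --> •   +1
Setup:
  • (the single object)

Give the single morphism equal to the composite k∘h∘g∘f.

Answer: +12

Work:
  0 +5≡5 +7≡12 +13≡11 +1≡12  (mod 14)
result: +12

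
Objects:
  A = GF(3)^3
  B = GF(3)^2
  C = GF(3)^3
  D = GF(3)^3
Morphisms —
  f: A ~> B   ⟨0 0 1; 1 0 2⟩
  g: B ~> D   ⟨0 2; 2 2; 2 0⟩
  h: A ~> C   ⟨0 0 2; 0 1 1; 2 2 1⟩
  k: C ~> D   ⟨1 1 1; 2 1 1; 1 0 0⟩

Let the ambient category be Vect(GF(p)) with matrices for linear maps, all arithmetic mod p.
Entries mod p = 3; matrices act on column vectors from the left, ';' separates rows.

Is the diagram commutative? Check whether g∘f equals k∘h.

Along f;g (path 1):
  e0=⟨1,0,0⟩ f~>⟨0,1⟩ g~>⟨2,2,0⟩
  e1=⟨0,1,0⟩ f~>⟨0,0⟩ g~>⟨0,0,0⟩
  e2=⟨0,0,1⟩ f~>⟨1,2⟩ g~>⟨1,0,2⟩
  result₁ = ⟨2 0 1; 2 0 0; 0 0 2⟩
Along h;k (path 2):
  e0=⟨1,0,0⟩ h~>⟨0,0,2⟩ k~>⟨2,2,0⟩
  e1=⟨0,1,0⟩ h~>⟨0,1,2⟩ k~>⟨0,0,0⟩
  e2=⟨0,0,1⟩ h~>⟨2,1,1⟩ k~>⟨1,0,2⟩
  result₂ = ⟨2 0 1; 2 0 0; 0 0 2⟩
Equal? equal; square commutes

Answer: COMMUTES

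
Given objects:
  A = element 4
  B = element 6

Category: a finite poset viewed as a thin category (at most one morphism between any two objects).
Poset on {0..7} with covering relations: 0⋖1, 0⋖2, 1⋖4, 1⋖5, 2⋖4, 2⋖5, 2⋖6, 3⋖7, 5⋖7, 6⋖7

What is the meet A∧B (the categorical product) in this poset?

Lower bounds of A=4 and B=6: {0,2}
  0 ≤ 2
  2 ≤ 2
glb = 2

Answer: A∧B = 2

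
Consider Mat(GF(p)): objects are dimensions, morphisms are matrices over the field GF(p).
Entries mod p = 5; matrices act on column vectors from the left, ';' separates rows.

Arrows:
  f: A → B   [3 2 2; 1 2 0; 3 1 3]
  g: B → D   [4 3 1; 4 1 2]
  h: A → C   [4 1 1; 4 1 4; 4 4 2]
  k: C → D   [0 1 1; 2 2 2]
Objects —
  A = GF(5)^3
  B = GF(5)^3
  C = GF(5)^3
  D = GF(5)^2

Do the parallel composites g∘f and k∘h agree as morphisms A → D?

Answer: COMMUTES

Trace:
Path 1 = f;g:
  e0=⟨1,0,0⟩ f→⟨3,1,3⟩ g→⟨3,4⟩
  e1=⟨0,1,0⟩ f→⟨2,2,1⟩ g→⟨0,2⟩
  e2=⟨0,0,1⟩ f→⟨2,0,3⟩ g→⟨1,4⟩
  result₁ = [3 0 1; 4 2 4]
Path 2 = h;k:
  e0=⟨1,0,0⟩ h→⟨4,4,4⟩ k→⟨3,4⟩
  e1=⟨0,1,0⟩ h→⟨1,1,4⟩ k→⟨0,2⟩
  e2=⟨0,0,1⟩ h→⟨1,4,2⟩ k→⟨1,4⟩
  result₂ = [3 0 1; 4 2 4]
Equal? equal; square commutes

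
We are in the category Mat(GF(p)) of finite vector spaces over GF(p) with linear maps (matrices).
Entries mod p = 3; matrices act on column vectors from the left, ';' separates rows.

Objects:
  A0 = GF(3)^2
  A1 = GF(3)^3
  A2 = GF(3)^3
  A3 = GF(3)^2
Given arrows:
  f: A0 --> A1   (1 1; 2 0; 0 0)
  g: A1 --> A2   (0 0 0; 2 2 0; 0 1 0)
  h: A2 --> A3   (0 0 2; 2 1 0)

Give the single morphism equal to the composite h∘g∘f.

Answer: (1 0; 0 2)

Derivation:
  e0=(1,0) f-->(1,2,0) g-->(0,0,2) h-->(1,0)
  e1=(0,1) f-->(1,0,0) g-->(0,2,0) h-->(0,2)
composite: (1 0; 0 2)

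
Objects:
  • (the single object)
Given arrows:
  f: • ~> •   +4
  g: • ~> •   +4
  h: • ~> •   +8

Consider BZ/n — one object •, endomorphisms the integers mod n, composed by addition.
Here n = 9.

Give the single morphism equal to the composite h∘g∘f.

Answer: +7

Work:
  0 +4≡4 +4≡8 +8≡7  (mod 9)
composite: +7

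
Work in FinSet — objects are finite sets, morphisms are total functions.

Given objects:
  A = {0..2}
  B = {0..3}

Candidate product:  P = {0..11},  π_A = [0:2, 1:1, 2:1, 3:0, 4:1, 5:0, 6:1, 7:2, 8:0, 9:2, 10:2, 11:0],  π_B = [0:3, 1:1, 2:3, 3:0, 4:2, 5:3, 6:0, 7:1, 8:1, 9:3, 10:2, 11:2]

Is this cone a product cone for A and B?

Answer: NOT A VALID PRODUCT — duplicate pair at indices 0,9

Trace:
|A|·|B| = 3·4 = 12;  |P| = 12
Check the pairing map k ↦ (π_A(k), π_B(k)):
  0 : (2,3)
  1 : (1,1)
  2 : (1,3)
  3 : (0,0)
  4 : (1,2)
  5 : (0,3)
  6 : (1,0)
  7 : (2,1)
  8 : (0,1)
  9 : (2,3)  ✗ repeats pair of k=0
  10 : (2,2)
  11 : (0,2)
distinct pairs in image: 11 / 12 needed
  → (2,3) hit at k=0 and k=9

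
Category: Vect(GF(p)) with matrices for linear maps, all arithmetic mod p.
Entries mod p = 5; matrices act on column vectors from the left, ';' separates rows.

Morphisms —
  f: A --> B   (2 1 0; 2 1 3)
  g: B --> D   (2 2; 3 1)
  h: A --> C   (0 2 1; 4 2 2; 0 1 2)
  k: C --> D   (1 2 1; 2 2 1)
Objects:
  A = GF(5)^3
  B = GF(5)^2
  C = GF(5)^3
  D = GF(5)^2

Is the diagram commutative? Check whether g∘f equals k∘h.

1) trace f;g:
  e0=⟨1,0,0⟩ f-->⟨2,2⟩ g-->⟨3,3⟩
  e1=⟨0,1,0⟩ f-->⟨1,1⟩ g-->⟨4,4⟩
  e2=⟨0,0,1⟩ f-->⟨0,3⟩ g-->⟨1,3⟩
  ⟦path⟧₁ = (3 4 1; 3 4 3)
2) trace h;k:
  e0=⟨1,0,0⟩ h-->⟨0,4,0⟩ k-->⟨3,3⟩
  e1=⟨0,1,0⟩ h-->⟨2,2,1⟩ k-->⟨2,4⟩
  e2=⟨0,0,1⟩ h-->⟨1,2,2⟩ k-->⟨2,3⟩
  ⟦path⟧₂ = (3 2 2; 3 4 3)
Equal? distinct morphisms ✗

Answer: DOES NOT COMMUTE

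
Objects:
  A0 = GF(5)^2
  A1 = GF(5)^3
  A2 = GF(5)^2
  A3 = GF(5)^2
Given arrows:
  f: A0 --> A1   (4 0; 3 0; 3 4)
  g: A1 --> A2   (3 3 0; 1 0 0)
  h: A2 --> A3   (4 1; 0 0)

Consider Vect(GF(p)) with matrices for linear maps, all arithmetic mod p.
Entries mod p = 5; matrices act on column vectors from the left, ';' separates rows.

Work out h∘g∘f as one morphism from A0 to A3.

  e0=[1,0] f-->[4,3,3] g-->[1,4] h-->[3,0]
  e1=[0,1] f-->[0,0,4] g-->[0,0] h-->[0,0]
composite: (3 0; 0 0)

Answer: (3 0; 0 0)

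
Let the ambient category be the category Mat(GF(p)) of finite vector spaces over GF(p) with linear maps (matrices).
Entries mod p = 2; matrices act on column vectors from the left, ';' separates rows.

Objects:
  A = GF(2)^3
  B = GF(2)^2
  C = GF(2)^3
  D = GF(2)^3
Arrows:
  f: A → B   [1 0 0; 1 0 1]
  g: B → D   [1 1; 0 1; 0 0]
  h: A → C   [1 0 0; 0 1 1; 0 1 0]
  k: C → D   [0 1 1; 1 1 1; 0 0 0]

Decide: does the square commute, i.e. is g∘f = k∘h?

Answer: COMMUTES

Trace:
Path 1 = f;g:
  e0=(1,0,0) f→(1,1) g→(0,1,0)
  e1=(0,1,0) f→(0,0) g→(0,0,0)
  e2=(0,0,1) f→(0,1) g→(1,1,0)
  result₁ = [0 0 1; 1 0 1; 0 0 0]
Path 2 = h;k:
  e0=(1,0,0) h→(1,0,0) k→(0,1,0)
  e1=(0,1,0) h→(0,1,1) k→(0,0,0)
  e2=(0,0,1) h→(0,1,0) k→(1,1,0)
  result₂ = [0 0 1; 1 0 1; 0 0 0]
Equal? YES — commutes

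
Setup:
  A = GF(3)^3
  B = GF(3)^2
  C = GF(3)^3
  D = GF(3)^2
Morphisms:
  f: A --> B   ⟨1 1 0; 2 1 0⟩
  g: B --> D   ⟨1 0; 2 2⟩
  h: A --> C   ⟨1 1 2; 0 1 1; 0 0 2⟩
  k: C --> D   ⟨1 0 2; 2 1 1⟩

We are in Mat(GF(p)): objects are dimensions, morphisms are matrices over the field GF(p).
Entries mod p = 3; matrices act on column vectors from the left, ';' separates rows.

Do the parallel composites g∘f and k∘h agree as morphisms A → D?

Answer: DOES NOT COMMUTE

Derivation:
Path 1 = f;g:
  e0=(1,0,0) f-->(1,2) g-->(1,0)
  e1=(0,1,0) f-->(1,1) g-->(1,1)
  e2=(0,0,1) f-->(0,0) g-->(0,0)
  result₁ = ⟨1 1 0; 0 1 0⟩
Path 2 = h;k:
  e0=(1,0,0) h-->(1,0,0) k-->(1,2)
  e1=(0,1,0) h-->(1,1,0) k-->(1,0)
  e2=(0,0,1) h-->(2,1,2) k-->(0,1)
  result₂ = ⟨1 1 0; 2 0 1⟩
Equal? NO — does not commute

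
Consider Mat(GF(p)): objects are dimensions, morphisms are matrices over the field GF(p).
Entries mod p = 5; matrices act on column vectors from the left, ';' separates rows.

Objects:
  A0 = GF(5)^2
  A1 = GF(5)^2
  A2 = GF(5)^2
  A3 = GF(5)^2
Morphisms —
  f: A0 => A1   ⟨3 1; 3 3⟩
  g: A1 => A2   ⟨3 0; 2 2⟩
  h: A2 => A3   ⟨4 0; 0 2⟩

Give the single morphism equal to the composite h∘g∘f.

Answer: ⟨1 2; 4 1⟩

Work:
  e0=⟨1,0⟩ f=>⟨3,3⟩ g=>⟨4,2⟩ h=>⟨1,4⟩
  e1=⟨0,1⟩ f=>⟨1,3⟩ g=>⟨3,3⟩ h=>⟨2,1⟩
result: ⟨1 2; 4 1⟩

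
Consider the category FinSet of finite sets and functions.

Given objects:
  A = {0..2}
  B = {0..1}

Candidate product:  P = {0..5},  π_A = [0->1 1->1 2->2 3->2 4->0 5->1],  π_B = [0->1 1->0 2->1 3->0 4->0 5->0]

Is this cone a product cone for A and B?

|A|·|B| = 3·2 = 6;  |P| = 6
Check the pairing map k ↦ (π_A(k), π_B(k)):
  0 -> (1,1)
  1 -> (1,0)
  2 -> (2,1)
  3 -> (2,0)
  4 -> (0,0)
  5 -> (1,0)  ✗ repeats pair of k=1
distinct pairs in image: 5 / 6 needed
  → (1,0) hit at k=1 and k=5

Answer: NOT A VALID PRODUCT — duplicate pair at indices 1,5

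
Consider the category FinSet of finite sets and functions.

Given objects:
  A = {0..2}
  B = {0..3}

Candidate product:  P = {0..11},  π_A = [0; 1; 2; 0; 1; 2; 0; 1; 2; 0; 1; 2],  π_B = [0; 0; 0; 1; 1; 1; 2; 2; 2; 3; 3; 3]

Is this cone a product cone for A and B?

Answer: VALID PRODUCT

Derivation:
|A|·|B| = 3·4 = 12;  |P| = 12
Check the pairing map k ↦ (π_A(k), π_B(k)):
  0 -> (0,0)
  1 -> (1,0)
  2 -> (2,0)
  3 -> (0,1)
  4 -> (1,1)
  5 -> (2,1)
  6 -> (0,2)
  7 -> (1,2)
  8 -> (2,2)
  9 -> (0,3)
  10 -> (1,3)
  11 -> (2,3)
distinct pairs in image: 12 / 12 needed
  → bijection onto A×B; projections well-typed.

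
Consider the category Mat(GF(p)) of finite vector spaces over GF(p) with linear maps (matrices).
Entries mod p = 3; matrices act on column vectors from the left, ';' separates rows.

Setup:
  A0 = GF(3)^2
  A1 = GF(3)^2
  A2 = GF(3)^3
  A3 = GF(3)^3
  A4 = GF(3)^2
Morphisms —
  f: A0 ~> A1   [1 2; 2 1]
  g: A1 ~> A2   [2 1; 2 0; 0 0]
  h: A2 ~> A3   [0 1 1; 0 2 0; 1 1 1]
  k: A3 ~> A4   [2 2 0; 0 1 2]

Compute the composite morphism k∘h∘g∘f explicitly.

  e0=(1,0) f~>(1,2) g~>(1,2,0) h~>(2,1,0) k~>(0,1)
  e1=(0,1) f~>(2,1) g~>(2,1,0) h~>(1,2,0) k~>(0,2)
composite: [0 0; 1 2]

Answer: [0 0; 1 2]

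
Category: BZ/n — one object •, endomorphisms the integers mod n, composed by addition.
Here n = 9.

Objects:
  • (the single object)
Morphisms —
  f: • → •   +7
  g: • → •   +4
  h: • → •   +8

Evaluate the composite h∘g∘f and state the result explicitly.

  0 +7≡7 +4≡2 +8≡1  (mod 9)
composite: +1

Answer: +1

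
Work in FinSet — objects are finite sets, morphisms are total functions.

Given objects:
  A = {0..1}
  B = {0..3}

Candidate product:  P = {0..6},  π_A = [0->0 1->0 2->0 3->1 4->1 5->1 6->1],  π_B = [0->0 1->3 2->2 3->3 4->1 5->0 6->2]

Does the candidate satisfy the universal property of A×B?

|A|·|B| = 2·4 = 8;  |P| = 7
  → cardinalities differ; no bijection possible.

Answer: NOT A VALID PRODUCT — |P|=7 ≠ |A|·|B|=8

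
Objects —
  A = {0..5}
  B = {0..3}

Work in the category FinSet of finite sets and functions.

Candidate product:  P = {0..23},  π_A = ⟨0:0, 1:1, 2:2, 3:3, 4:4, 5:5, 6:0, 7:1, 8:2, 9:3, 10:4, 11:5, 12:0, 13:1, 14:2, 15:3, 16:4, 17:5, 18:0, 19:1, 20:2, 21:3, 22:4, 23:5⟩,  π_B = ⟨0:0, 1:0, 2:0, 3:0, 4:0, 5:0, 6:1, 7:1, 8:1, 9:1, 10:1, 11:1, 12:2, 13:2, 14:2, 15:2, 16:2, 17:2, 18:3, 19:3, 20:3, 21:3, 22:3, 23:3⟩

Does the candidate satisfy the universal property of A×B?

|A|·|B| = 6·4 = 24;  |P| = 24
Check the pairing map k ↦ (π_A(k), π_B(k)):
  0 : (0,0)
  1 : (1,0)
  2 : (2,0)
  3 : (3,0)
  4 : (4,0)
  5 : (5,0)
  6 : (0,1)
  7 : (1,1)
  8 : (2,1)
  9 : (3,1)
  10 : (4,1)
  11 : (5,1)
  12 : (0,2)
  13 : (1,2)
  14 : (2,2)
  15 : (3,2)
  16 : (4,2)
  17 : (5,2)
  18 : (0,3)
  19 : (1,3)
  20 : (2,3)
  21 : (3,3)
  22 : (4,3)
  23 : (5,3)
distinct pairs in image: 24 / 24 needed
  → bijection onto A×B; projections well-typed.

Answer: VALID PRODUCT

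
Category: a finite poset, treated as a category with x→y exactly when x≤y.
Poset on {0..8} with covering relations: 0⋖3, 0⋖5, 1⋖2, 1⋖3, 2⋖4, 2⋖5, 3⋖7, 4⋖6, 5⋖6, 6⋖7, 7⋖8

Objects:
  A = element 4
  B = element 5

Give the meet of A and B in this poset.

Answer: A∧B = 2

Work:
Common predecessors of 4,5: {1,2}
  1 ⊑ 2
  2 ⊑ 2
glb = 2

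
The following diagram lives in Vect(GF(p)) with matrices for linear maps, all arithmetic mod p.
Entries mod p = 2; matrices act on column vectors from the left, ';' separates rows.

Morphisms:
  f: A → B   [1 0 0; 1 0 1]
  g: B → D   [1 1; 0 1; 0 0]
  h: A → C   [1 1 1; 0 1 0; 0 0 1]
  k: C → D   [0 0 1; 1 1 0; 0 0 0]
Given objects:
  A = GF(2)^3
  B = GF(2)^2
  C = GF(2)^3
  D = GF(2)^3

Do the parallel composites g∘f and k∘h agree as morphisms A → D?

Along f;g (path 1):
  e0=(1,0,0) f→(1,1) g→(0,1,0)
  e1=(0,1,0) f→(0,0) g→(0,0,0)
  e2=(0,0,1) f→(0,1) g→(1,1,0)
  ⟦path⟧₁ = [0 0 1; 1 0 1; 0 0 0]
Along h;k (path 2):
  e0=(1,0,0) h→(1,0,0) k→(0,1,0)
  e1=(0,1,0) h→(1,1,0) k→(0,0,0)
  e2=(0,0,1) h→(1,0,1) k→(1,1,0)
  ⟦path⟧₂ = [0 0 1; 1 0 1; 0 0 0]
Equal? YES — commutes

Answer: COMMUTES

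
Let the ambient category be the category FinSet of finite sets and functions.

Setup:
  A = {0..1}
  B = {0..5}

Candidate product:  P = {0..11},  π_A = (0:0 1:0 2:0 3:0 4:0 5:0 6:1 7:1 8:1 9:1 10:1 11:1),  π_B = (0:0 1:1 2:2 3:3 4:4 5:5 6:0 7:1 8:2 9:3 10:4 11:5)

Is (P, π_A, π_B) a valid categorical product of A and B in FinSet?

|A|·|B| = 2·6 = 12;  |P| = 12
Check the pairing map k ↦ (π_A(k), π_B(k)):
  0 : (0,0)
  1 : (0,1)
  2 : (0,2)
  3 : (0,3)
  4 : (0,4)
  5 : (0,5)
  6 : (1,0)
  7 : (1,1)
  8 : (1,2)
  9 : (1,3)
  10 : (1,4)
  11 : (1,5)
distinct pairs in image: 12 / 12 needed
  → bijection onto A×B; projections well-typed.

Answer: VALID PRODUCT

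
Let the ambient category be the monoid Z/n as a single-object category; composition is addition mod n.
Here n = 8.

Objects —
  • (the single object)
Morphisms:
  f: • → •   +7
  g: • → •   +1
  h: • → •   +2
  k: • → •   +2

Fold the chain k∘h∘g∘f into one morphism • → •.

  0 +7≡7 +1≡0 +2≡2 +2≡4  (mod 8)
⟦path⟧: +4

Answer: +4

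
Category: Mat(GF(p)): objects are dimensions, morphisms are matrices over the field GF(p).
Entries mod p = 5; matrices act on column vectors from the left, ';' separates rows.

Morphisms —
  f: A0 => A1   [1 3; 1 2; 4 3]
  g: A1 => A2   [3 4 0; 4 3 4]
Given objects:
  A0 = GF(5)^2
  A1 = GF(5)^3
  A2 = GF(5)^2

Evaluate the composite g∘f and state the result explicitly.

Answer: [2 2; 3 0]

Trace:
  e0=[1,0] f=>[1,1,4] g=>[2,3]
  e1=[0,1] f=>[3,2,3] g=>[2,0]
⟦path⟧: [2 2; 3 0]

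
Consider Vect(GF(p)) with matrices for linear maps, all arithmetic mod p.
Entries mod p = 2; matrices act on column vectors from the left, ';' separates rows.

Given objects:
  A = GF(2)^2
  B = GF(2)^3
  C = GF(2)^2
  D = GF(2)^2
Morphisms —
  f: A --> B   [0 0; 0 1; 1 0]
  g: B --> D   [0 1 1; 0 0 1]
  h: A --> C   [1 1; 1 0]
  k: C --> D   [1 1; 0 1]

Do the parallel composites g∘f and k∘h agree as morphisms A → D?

Along f;g (path 1):
  e0=[1,0] f-->[0,0,1] g-->[1,1]
  e1=[0,1] f-->[0,1,0] g-->[1,0]
  composite₁ = [1 1; 1 0]
Along h;k (path 2):
  e0=[1,0] h-->[1,1] k-->[0,1]
  e1=[0,1] h-->[1,0] k-->[1,0]
  composite₂ = [0 1; 1 0]
Equal? distinct morphisms ✗

Answer: DOES NOT COMMUTE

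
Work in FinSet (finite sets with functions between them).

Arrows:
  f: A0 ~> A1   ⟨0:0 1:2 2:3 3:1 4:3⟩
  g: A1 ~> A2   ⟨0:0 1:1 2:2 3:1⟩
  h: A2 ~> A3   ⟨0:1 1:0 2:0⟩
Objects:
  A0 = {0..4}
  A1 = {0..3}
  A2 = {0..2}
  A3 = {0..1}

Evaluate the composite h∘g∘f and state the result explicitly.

  0 f~>0 g~>0 h~>1
  1 f~>2 g~>2 h~>0
  2 f~>3 g~>1 h~>0
  3 f~>1 g~>1 h~>0
  4 f~>3 g~>1 h~>0
composite: ⟨0:1 1:0 2:0 3:0 4:0⟩

Answer: ⟨0:1 1:0 2:0 3:0 4:0⟩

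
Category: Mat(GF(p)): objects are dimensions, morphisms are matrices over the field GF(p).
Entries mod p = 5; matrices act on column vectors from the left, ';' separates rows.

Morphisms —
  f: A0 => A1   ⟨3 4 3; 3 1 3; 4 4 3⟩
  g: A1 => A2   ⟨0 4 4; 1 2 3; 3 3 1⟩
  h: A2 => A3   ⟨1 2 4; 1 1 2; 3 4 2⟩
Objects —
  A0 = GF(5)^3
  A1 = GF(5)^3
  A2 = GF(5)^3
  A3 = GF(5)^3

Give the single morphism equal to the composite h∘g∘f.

  e0=⟨1,0,0⟩ f=>⟨3,3,4⟩ g=>⟨3,1,2⟩ h=>⟨3,3,2⟩
  e1=⟨0,1,0⟩ f=>⟨4,1,4⟩ g=>⟨0,3,4⟩ h=>⟨2,1,0⟩
  e2=⟨0,0,1⟩ f=>⟨3,3,3⟩ g=>⟨4,3,1⟩ h=>⟨4,4,1⟩
composite: ⟨3 2 4; 3 1 4; 2 0 1⟩

Answer: ⟨3 2 4; 3 1 4; 2 0 1⟩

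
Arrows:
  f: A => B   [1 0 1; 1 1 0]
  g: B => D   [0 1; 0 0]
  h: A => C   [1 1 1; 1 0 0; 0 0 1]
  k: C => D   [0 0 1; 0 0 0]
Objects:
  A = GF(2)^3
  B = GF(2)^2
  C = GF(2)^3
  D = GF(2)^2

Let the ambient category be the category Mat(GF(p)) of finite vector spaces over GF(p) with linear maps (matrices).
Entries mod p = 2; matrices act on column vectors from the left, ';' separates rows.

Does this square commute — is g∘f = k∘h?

1) trace f;g:
  e0=⟨1,0,0⟩ f=>⟨1,1⟩ g=>⟨1,0⟩
  e1=⟨0,1,0⟩ f=>⟨0,1⟩ g=>⟨1,0⟩
  e2=⟨0,0,1⟩ f=>⟨1,0⟩ g=>⟨0,0⟩
  result₁ = [1 1 0; 0 0 0]
2) trace h;k:
  e0=⟨1,0,0⟩ h=>⟨1,1,0⟩ k=>⟨0,0⟩
  e1=⟨0,1,0⟩ h=>⟨1,0,0⟩ k=>⟨0,0⟩
  e2=⟨0,0,1⟩ h=>⟨1,0,1⟩ k=>⟨1,0⟩
  result₂ = [0 0 1; 0 0 0]
Equal? differ; not commutative

Answer: DOES NOT COMMUTE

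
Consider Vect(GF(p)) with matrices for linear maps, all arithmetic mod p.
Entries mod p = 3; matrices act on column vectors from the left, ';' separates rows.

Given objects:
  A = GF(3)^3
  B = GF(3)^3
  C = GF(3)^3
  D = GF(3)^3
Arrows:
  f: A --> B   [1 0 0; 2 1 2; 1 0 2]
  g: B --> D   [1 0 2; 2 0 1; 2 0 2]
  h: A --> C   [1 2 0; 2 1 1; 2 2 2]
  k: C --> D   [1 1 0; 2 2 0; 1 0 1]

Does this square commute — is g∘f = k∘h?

Path 1 = f;g:
  e0=[1,0,0] f-->[1,2,1] g-->[0,0,1]
  e1=[0,1,0] f-->[0,1,0] g-->[0,0,0]
  e2=[0,0,1] f-->[0,2,2] g-->[1,2,1]
  ⟦path⟧₁ = [0 0 1; 0 0 2; 1 0 1]
Path 2 = h;k:
  e0=[1,0,0] h-->[1,2,2] k-->[0,0,0]
  e1=[0,1,0] h-->[2,1,2] k-->[0,0,1]
  e2=[0,0,1] h-->[0,1,2] k-->[1,2,2]
  ⟦path⟧₂ = [0 0 1; 0 0 2; 0 1 2]
Equal? differ; not commutative

Answer: DOES NOT COMMUTE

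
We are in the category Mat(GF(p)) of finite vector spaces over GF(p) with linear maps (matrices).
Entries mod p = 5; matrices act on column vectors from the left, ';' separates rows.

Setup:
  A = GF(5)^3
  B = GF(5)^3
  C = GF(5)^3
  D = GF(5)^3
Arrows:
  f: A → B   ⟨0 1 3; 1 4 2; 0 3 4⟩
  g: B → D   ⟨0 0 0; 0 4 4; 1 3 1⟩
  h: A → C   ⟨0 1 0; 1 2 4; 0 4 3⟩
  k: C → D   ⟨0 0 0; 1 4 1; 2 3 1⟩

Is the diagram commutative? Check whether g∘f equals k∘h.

Path 1 = f;g:
  e0=⟨1,0,0⟩ f→⟨0,1,0⟩ g→⟨0,4,3⟩
  e1=⟨0,1,0⟩ f→⟨1,4,3⟩ g→⟨0,3,1⟩
  e2=⟨0,0,1⟩ f→⟨3,2,4⟩ g→⟨0,4,3⟩
  ⟦path⟧₁ = ⟨0 0 0; 4 3 4; 3 1 3⟩
Path 2 = h;k:
  e0=⟨1,0,0⟩ h→⟨0,1,0⟩ k→⟨0,4,3⟩
  e1=⟨0,1,0⟩ h→⟨1,2,4⟩ k→⟨0,3,2⟩
  e2=⟨0,0,1⟩ h→⟨0,4,3⟩ k→⟨0,4,0⟩
  ⟦path⟧₂ = ⟨0 0 0; 4 3 4; 3 2 0⟩
Equal? differ; not commutative

Answer: DOES NOT COMMUTE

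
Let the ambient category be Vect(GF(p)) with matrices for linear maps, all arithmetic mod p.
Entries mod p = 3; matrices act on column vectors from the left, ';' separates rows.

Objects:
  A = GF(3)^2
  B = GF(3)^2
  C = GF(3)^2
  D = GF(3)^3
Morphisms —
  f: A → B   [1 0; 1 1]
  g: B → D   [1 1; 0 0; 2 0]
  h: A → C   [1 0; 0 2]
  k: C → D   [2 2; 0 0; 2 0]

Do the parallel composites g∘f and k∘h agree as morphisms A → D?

Along f;g (path 1):
  e0=⟨1,0⟩ f→⟨1,1⟩ g→⟨2,0,2⟩
  e1=⟨0,1⟩ f→⟨0,1⟩ g→⟨1,0,0⟩
  composite₁ = [2 1; 0 0; 2 0]
Along h;k (path 2):
  e0=⟨1,0⟩ h→⟨1,0⟩ k→⟨2,0,2⟩
  e1=⟨0,1⟩ h→⟨0,2⟩ k→⟨1,0,0⟩
  composite₂ = [2 1; 0 0; 2 0]
Equal? YES — commutes

Answer: COMMUTES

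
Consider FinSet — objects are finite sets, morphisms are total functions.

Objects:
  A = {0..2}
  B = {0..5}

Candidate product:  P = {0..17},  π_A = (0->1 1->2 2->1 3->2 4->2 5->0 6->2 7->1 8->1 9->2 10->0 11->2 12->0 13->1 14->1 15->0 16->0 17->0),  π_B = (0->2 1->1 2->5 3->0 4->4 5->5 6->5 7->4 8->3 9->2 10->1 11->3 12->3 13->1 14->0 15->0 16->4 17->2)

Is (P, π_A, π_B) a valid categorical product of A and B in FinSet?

|A|·|B| = 3·6 = 18;  |P| = 18
Check the pairing map k ↦ (π_A(k), π_B(k)):
  0 -> (1,2)
  1 -> (2,1)
  2 -> (1,5)
  3 -> (2,0)
  4 -> (2,4)
  5 -> (0,5)
  6 -> (2,5)
  7 -> (1,4)
  8 -> (1,3)
  9 -> (2,2)
  10 -> (0,1)
  11 -> (2,3)
  12 -> (0,3)
  13 -> (1,1)
  14 -> (1,0)
  15 -> (0,0)
  16 -> (0,4)
  17 -> (0,2)
distinct pairs in image: 18 / 18 needed
  → bijection onto A×B; projections well-typed.

Answer: VALID PRODUCT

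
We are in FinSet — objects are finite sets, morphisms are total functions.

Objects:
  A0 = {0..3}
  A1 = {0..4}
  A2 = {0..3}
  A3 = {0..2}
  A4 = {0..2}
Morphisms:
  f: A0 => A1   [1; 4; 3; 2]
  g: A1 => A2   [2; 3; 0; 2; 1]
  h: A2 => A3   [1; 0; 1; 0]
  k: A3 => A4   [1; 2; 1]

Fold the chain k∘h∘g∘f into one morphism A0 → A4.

Answer: [1; 1; 2; 2]

Trace:
  0 f=>1 g=>3 h=>0 k=>1
  1 f=>4 g=>1 h=>0 k=>1
  2 f=>3 g=>2 h=>1 k=>2
  3 f=>2 g=>0 h=>1 k=>2
result: [1; 1; 2; 2]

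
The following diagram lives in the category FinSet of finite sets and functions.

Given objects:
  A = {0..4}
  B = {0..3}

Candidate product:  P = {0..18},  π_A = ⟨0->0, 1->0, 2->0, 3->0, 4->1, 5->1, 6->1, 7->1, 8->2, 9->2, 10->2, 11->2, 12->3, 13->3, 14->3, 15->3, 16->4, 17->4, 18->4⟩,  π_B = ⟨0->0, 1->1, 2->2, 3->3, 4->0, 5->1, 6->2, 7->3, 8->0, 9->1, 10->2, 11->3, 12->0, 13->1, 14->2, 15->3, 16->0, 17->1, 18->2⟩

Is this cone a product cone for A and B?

|A|·|B| = 5·4 = 20;  |P| = 19
  → cardinalities differ; no bijection possible.

Answer: NOT A VALID PRODUCT — |P|=19 ≠ |A|·|B|=20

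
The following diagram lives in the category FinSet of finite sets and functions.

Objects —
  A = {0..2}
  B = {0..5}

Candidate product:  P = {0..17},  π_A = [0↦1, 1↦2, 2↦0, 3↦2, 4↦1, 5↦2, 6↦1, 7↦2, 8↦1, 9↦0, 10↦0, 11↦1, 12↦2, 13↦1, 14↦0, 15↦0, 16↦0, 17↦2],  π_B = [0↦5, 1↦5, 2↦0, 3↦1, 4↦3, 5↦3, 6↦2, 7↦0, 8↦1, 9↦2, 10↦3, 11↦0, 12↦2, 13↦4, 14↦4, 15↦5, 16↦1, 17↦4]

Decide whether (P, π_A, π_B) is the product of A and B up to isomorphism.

|A|·|B| = 3·6 = 18;  |P| = 18
Check the pairing map k ↦ (π_A(k), π_B(k)):
  0 ↦ (1,5)
  1 ↦ (2,5)
  2 ↦ (0,0)
  3 ↦ (2,1)
  4 ↦ (1,3)
  5 ↦ (2,3)
  6 ↦ (1,2)
  7 ↦ (2,0)
  8 ↦ (1,1)
  9 ↦ (0,2)
  10 ↦ (0,3)
  11 ↦ (1,0)
  12 ↦ (2,2)
  13 ↦ (1,4)
  14 ↦ (0,4)
  15 ↦ (0,5)
  16 ↦ (0,1)
  17 ↦ (2,4)
distinct pairs in image: 18 / 18 needed
  → bijection onto A×B; projections well-typed.

Answer: VALID PRODUCT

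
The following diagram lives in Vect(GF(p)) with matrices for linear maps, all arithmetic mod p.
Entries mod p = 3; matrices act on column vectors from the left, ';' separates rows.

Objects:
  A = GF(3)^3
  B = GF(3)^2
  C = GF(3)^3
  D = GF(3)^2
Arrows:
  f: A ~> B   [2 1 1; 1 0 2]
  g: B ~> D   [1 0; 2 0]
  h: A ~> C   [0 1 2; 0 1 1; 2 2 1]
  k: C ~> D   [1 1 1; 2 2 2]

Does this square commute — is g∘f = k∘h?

Answer: COMMUTES

Derivation:
1) trace f;g:
  e0=(1,0,0) f~>(2,1) g~>(2,1)
  e1=(0,1,0) f~>(1,0) g~>(1,2)
  e2=(0,0,1) f~>(1,2) g~>(1,2)
  ⟦path⟧₁ = [2 1 1; 1 2 2]
2) trace h;k:
  e0=(1,0,0) h~>(0,0,2) k~>(2,1)
  e1=(0,1,0) h~>(1,1,2) k~>(1,2)
  e2=(0,0,1) h~>(2,1,1) k~>(1,2)
  ⟦path⟧₂ = [2 1 1; 1 2 2]
Equal? same morphism ✓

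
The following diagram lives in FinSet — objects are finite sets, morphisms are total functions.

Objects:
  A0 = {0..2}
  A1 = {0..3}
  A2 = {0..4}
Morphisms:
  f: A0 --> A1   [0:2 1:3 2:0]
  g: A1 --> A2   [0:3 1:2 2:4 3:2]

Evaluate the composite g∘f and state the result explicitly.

Answer: [0:4 1:2 2:3]

Derivation:
  0 f-->2 g-->4
  1 f-->3 g-->2
  2 f-->0 g-->3
⟦path⟧: [0:4 1:2 2:3]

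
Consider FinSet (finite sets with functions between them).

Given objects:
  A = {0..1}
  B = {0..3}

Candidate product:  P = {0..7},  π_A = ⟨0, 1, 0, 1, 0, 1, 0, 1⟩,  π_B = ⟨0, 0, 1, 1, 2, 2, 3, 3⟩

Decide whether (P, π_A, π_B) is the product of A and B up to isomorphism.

|A|·|B| = 2·4 = 8;  |P| = 8
Check the pairing map k ↦ (π_A(k), π_B(k)):
  0 -> (0,0)
  1 -> (1,0)
  2 -> (0,1)
  3 -> (1,1)
  4 -> (0,2)
  5 -> (1,2)
  6 -> (0,3)
  7 -> (1,3)
distinct pairs in image: 8 / 8 needed
  → bijection onto A×B; projections well-typed.

Answer: VALID PRODUCT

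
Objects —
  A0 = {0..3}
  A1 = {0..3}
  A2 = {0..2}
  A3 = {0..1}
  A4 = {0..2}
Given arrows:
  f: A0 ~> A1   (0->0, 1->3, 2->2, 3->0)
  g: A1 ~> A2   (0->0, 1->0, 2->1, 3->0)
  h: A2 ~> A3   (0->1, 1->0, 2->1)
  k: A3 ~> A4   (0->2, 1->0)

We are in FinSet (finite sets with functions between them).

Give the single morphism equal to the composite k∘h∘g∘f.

  0 f~>0 g~>0 h~>1 k~>0
  1 f~>3 g~>0 h~>1 k~>0
  2 f~>2 g~>1 h~>0 k~>2
  3 f~>0 g~>0 h~>1 k~>0
composite: (0->0, 1->0, 2->2, 3->0)

Answer: (0->0, 1->0, 2->2, 3->0)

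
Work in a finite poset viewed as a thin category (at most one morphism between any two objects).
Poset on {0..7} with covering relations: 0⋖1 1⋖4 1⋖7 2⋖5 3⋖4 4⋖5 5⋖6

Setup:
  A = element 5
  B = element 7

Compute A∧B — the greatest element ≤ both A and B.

Answer: A∧B = 1

Derivation:
{x : x≤A ∧ x≤B} = {0,1}  (A=5, B=7)
  0 ≤ 1
  1 ≤ 1
glb = 1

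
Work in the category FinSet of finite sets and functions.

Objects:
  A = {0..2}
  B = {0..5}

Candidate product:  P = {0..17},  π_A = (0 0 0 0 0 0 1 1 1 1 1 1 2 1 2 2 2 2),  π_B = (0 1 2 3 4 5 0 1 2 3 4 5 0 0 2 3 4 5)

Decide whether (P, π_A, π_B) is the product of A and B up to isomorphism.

|A|·|B| = 3·6 = 18;  |P| = 18
Check the pairing map k ↦ (π_A(k), π_B(k)):
  0 -> (0,0)
  1 -> (0,1)
  2 -> (0,2)
  3 -> (0,3)
  4 -> (0,4)
  5 -> (0,5)
  6 -> (1,0)
  7 -> (1,1)
  8 -> (1,2)
  9 -> (1,3)
  10 -> (1,4)
  11 -> (1,5)
  12 -> (2,0)
  13 -> (1,0)  ✗ repeats pair of k=6
  14 -> (2,2)
  15 -> (2,3)
  16 -> (2,4)
  17 -> (2,5)
distinct pairs in image: 17 / 18 needed
  → (1,0) hit at k=6 and k=13

Answer: NOT A VALID PRODUCT — duplicate pair at indices 6,13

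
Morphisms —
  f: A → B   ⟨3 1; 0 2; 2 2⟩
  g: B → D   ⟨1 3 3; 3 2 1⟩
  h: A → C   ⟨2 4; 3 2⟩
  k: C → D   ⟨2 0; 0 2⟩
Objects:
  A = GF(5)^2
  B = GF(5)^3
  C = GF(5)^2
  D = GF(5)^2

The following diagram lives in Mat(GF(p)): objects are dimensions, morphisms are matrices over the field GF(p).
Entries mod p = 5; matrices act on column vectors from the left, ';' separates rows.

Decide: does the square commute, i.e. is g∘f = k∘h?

Answer: COMMUTES

Work:
Path 1 = f;g:
  e0=(1,0) f→(3,0,2) g→(4,1)
  e1=(0,1) f→(1,2,2) g→(3,4)
  composite₁ = ⟨4 3; 1 4⟩
Path 2 = h;k:
  e0=(1,0) h→(2,3) k→(4,1)
  e1=(0,1) h→(4,2) k→(3,4)
  composite₂ = ⟨4 3; 1 4⟩
Equal? YES — commutes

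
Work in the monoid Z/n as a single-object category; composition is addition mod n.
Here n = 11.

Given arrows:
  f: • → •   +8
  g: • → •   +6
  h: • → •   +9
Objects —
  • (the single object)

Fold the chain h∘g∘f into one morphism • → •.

Answer: +1

Work:
  0 +8≡8 +6≡3 +9≡1  (mod 11)
⟦path⟧: +1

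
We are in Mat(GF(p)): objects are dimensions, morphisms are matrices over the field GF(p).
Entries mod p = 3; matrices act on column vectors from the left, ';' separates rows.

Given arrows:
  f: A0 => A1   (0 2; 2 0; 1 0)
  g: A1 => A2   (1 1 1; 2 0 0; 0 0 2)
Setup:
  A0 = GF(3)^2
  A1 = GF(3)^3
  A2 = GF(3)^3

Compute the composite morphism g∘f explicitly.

Answer: (0 2; 0 1; 2 0)

Derivation:
  e0=⟨1,0⟩ f=>⟨0,2,1⟩ g=>⟨0,0,2⟩
  e1=⟨0,1⟩ f=>⟨2,0,0⟩ g=>⟨2,1,0⟩
result: (0 2; 0 1; 2 0)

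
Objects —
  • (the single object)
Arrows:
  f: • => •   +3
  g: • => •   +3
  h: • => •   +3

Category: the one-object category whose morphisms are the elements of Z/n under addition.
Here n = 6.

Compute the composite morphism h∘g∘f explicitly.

Answer: +3

Derivation:
  0 +3≡3 +3≡0 +3≡3  (mod 6)
result: +3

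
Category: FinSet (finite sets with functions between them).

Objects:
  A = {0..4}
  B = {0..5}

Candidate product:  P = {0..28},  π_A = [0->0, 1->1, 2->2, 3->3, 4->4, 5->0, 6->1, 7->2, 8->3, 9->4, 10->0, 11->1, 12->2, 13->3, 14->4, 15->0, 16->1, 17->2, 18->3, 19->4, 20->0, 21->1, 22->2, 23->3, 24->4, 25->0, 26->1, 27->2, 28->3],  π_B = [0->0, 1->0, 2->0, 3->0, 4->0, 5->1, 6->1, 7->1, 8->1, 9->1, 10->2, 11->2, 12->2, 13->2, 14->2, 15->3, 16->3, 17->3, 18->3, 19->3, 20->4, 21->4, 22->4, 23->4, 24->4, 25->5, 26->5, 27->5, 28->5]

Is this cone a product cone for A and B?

|A|·|B| = 5·6 = 30;  |P| = 29
  → cardinalities differ; no bijection possible.

Answer: NOT A VALID PRODUCT — |P|=29 ≠ |A|·|B|=30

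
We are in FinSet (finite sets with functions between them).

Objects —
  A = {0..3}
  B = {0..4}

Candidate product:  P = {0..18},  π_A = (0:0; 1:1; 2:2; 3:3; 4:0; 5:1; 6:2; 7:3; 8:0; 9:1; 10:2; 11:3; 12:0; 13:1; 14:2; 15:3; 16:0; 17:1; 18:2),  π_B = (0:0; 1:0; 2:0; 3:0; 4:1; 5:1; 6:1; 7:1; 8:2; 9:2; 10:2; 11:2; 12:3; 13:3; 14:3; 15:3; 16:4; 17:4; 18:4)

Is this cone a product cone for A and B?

|A|·|B| = 4·5 = 20;  |P| = 19
  → cardinalities differ; no bijection possible.

Answer: NOT A VALID PRODUCT — |P|=19 ≠ |A|·|B|=20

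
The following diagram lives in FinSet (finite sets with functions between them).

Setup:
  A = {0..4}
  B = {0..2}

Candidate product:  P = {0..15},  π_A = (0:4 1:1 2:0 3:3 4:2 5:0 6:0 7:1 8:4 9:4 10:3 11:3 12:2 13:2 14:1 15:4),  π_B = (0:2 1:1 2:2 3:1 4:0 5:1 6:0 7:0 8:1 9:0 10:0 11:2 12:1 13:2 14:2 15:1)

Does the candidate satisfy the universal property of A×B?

Answer: NOT A VALID PRODUCT — |P|=16 ≠ |A|·|B|=15

Trace:
|A|·|B| = 5·3 = 15;  |P| = 16
  → cardinalities differ; no bijection possible.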